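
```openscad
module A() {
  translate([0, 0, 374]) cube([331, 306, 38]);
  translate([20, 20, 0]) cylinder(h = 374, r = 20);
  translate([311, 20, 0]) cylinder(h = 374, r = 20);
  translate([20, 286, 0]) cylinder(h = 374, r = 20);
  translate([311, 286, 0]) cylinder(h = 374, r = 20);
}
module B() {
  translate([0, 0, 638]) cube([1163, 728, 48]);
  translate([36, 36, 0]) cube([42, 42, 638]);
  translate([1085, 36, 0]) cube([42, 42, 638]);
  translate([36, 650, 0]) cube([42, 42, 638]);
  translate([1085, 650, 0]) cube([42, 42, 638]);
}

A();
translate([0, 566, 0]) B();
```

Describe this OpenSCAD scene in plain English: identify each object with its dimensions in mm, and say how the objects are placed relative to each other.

A is a four-legged stool. The seat is a 331×306×38 mm slab whose top surface is at z = 412 mm; four round legs, each 40 mm in diameter, run from the floor (z = 0) to the underside of the seat, each leg's axis is inset half a diameter from the nearest pair of seat edges (so the leg's bounding box is flush with the corner).

B is a table: top 1163 mm (x) × 728 mm (y), 48 mm thick, upper face at z = 686 mm, on four 42×42 mm square legs, each inset 36 mm from the nearest pair of top edges, running from z = 0 to the bottom of the top.

The table is on the floor beside the stool on its +y side.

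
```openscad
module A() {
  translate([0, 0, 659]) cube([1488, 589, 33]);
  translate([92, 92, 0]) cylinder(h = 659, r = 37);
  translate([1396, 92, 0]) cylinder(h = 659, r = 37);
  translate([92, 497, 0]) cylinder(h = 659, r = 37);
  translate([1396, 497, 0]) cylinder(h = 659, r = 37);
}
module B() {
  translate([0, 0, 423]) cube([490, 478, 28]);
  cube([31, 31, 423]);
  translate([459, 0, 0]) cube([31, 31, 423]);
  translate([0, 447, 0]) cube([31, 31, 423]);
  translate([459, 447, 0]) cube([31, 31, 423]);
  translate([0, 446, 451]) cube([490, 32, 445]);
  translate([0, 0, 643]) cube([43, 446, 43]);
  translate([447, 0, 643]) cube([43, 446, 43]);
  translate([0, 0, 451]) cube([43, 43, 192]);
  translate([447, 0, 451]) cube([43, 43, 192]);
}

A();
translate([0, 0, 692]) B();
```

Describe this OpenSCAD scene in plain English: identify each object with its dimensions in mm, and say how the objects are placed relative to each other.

A is a table: top 1488 mm (x) × 589 mm (y), 33 mm thick, upper face at z = 692 mm, on four round legs of 74 mm diameter, each leg's bounding box inset 55 mm from the nearest pair of top edges, running from z = 0 to the bottom of the top.

B is a chair: 490×478 mm seat, 28 mm thick, top at z = 451 mm, on four 31 mm square corner legs flush with the seat edges. A 32 mm thick backrest slab spans the full seat width, extending 445 mm above the seat top, its back face flush with the seat's +y edge. Two armrests of 43×43 mm section run along each side from the seat's front edge to the front of the backrest, top faces 235 mm above the seat top and outer faces flush with the seat's x-edges; a 43×43 mm post under the front of each armrest stands on the seat at the front corner.

The chair is on top of the table.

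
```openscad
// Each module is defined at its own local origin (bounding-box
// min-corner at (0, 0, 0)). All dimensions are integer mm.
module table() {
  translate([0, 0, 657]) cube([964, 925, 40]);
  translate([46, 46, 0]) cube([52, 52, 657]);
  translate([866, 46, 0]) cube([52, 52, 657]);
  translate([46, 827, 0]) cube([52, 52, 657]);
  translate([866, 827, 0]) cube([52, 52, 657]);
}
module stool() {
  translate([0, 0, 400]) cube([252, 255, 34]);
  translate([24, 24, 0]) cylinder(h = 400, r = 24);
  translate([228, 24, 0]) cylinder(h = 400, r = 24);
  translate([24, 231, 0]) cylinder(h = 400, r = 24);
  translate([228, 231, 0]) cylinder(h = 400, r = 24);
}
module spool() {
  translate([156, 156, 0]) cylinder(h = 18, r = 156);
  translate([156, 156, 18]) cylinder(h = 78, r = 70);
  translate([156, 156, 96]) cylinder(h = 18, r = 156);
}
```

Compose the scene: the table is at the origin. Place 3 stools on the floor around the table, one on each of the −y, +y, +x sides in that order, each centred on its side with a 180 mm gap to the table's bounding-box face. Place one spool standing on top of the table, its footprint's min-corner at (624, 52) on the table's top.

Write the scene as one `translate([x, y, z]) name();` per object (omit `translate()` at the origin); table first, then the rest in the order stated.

table();
translate([356, -435, 0]) stool();
translate([356, 1105, 0]) stool();
translate([1144, 335, 0]) stool();
translate([624, 52, 697]) spool();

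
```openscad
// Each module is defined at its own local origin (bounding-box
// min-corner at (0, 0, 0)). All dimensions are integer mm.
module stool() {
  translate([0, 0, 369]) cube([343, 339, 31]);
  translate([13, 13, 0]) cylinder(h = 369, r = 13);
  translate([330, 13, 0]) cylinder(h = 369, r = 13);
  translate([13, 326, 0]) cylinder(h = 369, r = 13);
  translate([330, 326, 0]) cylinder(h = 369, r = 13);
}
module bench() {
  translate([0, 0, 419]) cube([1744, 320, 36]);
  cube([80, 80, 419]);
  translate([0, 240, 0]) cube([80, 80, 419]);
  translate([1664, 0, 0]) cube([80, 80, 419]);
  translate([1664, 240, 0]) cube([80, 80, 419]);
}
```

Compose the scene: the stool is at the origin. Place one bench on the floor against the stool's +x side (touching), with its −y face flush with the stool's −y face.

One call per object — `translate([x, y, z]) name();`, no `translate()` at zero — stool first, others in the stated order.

stool();
translate([343, 0, 0]) bench();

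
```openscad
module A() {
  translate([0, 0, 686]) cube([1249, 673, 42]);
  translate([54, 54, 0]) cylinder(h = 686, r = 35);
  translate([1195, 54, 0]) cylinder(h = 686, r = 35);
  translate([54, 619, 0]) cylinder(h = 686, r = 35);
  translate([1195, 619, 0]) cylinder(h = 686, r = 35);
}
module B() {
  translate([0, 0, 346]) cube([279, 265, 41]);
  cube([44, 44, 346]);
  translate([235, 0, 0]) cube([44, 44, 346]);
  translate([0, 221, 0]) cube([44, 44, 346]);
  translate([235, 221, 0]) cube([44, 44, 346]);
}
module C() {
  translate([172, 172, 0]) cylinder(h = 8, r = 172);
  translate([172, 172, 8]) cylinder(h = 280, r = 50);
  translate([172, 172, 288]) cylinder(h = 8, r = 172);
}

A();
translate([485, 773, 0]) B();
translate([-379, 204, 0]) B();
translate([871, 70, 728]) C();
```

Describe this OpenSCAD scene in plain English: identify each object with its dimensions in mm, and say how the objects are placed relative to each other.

A is a table with a 1249×673 mm rectangular top, 42 mm thick, top surface at z = 728 mm, supported by four round legs of 70 mm diameter, each leg's bounding box inset 19 mm from the nearest pair of top edges, running from the floor.

B is a four-legged stool. The seat is 279×265 mm, 41 mm thick, top at z = 387 mm. It stands on four square legs, each 44×44 mm in cross-section, from z = 0 to the seat underside, each flush with a corner of the seat.

C is a spool: two coaxial disc flanges of radius 172 mm and thickness 8 mm, joined by a core cylinder of radius 50 mm and height 280 mm. The lower flange rests on z = 0 and the three cylinders share a vertical axis.

Two stools sit around the table at the +y, −x sides. The spool is on top of the table.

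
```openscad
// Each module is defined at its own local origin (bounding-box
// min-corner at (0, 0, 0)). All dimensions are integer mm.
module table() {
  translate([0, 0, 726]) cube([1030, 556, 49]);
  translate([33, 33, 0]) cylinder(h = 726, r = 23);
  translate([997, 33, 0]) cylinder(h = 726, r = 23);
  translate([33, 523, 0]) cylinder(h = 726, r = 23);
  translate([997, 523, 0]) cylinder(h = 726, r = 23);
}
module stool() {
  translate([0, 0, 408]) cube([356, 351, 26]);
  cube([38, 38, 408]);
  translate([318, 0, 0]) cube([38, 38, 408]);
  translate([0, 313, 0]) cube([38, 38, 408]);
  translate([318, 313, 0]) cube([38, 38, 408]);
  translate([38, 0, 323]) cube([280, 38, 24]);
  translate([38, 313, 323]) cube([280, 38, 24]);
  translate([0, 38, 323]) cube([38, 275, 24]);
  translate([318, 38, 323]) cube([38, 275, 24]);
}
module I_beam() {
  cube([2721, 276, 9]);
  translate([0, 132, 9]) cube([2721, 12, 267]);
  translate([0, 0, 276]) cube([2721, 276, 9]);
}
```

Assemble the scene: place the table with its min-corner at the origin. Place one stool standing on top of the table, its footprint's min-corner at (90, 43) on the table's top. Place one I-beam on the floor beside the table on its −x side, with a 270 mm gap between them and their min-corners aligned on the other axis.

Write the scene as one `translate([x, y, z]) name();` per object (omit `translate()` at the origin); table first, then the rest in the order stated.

table();
translate([90, 43, 775]) stool();
translate([-2991, 0, 0]) I_beam();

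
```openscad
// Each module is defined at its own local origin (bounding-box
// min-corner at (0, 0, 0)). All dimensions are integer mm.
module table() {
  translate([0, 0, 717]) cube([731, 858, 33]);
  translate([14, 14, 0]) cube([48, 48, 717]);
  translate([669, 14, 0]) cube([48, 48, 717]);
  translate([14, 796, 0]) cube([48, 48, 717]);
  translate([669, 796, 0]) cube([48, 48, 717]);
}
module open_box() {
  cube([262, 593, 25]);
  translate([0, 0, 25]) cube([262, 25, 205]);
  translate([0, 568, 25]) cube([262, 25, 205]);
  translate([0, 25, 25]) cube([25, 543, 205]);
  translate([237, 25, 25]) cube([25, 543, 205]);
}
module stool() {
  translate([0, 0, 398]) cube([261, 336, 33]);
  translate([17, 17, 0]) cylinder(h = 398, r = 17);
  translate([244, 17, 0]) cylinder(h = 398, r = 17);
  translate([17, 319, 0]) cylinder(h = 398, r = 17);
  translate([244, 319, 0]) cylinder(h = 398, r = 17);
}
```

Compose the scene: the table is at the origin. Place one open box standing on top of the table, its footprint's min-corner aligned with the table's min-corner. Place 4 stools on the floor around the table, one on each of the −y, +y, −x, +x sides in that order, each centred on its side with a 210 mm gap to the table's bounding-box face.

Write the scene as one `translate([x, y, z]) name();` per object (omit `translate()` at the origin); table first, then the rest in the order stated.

table();
translate([0, 0, 750]) open_box();
translate([235, -546, 0]) stool();
translate([235, 1068, 0]) stool();
translate([-471, 261, 0]) stool();
translate([941, 261, 0]) stool();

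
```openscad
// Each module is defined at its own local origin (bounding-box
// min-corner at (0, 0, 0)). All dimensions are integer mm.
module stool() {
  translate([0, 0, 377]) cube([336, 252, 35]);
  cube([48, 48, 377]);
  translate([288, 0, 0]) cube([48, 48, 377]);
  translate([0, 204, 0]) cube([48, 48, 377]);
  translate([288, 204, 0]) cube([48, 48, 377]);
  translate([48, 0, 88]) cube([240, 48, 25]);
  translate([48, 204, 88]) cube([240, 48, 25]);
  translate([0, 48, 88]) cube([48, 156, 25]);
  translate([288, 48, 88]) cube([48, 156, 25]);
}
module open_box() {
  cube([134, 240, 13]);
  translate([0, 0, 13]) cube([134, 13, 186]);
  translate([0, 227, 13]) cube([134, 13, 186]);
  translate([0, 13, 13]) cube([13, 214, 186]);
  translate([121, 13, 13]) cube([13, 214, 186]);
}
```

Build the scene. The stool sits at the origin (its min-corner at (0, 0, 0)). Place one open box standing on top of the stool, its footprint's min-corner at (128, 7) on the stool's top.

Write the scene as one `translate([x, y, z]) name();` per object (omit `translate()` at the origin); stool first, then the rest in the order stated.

stool();
translate([128, 7, 412]) open_box();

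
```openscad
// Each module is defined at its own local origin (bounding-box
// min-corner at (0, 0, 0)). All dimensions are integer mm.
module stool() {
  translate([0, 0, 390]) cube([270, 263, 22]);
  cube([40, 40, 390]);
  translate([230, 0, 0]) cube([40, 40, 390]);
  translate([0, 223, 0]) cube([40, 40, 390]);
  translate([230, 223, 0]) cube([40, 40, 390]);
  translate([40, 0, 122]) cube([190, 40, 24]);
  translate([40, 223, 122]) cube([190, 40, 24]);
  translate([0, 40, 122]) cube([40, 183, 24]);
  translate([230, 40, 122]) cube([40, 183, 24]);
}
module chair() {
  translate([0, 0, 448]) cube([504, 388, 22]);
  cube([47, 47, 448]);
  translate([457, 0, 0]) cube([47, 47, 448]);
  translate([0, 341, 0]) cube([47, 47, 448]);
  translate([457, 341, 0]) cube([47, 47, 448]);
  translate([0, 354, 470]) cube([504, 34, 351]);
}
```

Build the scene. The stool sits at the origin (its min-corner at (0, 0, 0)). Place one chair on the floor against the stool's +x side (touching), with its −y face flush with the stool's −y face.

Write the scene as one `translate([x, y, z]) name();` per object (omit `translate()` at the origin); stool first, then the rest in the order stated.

stool();
translate([270, 0, 0]) chair();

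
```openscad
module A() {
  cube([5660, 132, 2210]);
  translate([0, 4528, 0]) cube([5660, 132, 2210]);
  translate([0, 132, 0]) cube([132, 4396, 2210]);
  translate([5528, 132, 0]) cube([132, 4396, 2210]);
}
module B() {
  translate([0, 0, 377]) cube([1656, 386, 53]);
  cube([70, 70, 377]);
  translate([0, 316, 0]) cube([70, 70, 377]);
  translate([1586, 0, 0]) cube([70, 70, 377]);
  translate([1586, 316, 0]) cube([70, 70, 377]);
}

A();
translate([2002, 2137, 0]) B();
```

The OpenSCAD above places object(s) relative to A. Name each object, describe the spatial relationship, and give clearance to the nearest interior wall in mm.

A is a house frame. B is a bench. The bench sits inside the house frame, centred. The clearance to the nearest interior wall is 1870 mm.

Clearances: x = 1870, y = 2005; minimum 1870 mm.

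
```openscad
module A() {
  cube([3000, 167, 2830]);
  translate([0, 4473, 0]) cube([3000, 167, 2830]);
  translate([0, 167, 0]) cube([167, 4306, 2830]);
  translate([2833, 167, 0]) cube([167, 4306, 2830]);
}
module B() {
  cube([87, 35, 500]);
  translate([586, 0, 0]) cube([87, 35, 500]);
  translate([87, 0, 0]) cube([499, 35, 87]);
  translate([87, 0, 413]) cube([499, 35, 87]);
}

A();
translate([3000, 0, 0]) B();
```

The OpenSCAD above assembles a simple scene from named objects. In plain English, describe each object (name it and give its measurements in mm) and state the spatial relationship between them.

A is the wall frame of a small rectangular building: four walls, each 2830 mm tall and 167 mm thick, enclosing a footprint 3000 mm (x) by 4640 mm (y) outside-to-outside, with no floor or roof. The front and back walls (the −y and +y sides) span the full width; the two side walls fit between them.

B is a rectangular picture frame lying in the x–z plane (depth along y). The opening is 499 mm wide (x) by 326 mm tall (z), surrounded by a border 87 mm wide on all four sides. The frame is 35 mm deep and is made of two full-height vertical stiles with two horizontal rails fitted between them.

The picture frame is against the house frame's +x side, with their −y faces flush.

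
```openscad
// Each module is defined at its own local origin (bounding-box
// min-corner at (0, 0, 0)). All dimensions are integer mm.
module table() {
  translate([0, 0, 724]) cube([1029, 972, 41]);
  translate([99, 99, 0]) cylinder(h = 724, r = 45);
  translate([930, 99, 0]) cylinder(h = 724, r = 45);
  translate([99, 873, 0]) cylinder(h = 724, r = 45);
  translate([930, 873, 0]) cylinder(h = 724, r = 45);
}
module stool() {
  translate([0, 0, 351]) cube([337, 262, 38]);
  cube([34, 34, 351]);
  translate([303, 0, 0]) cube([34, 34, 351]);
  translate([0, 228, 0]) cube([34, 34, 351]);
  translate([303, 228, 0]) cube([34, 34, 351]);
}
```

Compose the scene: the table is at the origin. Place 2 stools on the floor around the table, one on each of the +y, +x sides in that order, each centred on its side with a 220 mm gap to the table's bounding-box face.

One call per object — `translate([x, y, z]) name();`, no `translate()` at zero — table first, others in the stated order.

table();
translate([346, 1192, 0]) stool();
translate([1249, 355, 0]) stool();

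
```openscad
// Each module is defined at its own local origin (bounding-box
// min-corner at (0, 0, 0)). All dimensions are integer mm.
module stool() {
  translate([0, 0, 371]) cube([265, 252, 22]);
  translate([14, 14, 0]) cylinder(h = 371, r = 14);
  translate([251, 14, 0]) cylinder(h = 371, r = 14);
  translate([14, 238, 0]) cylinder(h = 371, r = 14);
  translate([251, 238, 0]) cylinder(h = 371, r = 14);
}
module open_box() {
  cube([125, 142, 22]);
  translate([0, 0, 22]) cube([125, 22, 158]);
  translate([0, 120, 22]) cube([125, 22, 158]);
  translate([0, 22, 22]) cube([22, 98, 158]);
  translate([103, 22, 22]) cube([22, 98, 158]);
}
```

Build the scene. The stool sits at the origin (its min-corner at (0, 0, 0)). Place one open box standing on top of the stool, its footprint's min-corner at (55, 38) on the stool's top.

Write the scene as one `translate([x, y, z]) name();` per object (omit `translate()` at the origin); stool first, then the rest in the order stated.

stool();
translate([55, 38, 393]) open_box();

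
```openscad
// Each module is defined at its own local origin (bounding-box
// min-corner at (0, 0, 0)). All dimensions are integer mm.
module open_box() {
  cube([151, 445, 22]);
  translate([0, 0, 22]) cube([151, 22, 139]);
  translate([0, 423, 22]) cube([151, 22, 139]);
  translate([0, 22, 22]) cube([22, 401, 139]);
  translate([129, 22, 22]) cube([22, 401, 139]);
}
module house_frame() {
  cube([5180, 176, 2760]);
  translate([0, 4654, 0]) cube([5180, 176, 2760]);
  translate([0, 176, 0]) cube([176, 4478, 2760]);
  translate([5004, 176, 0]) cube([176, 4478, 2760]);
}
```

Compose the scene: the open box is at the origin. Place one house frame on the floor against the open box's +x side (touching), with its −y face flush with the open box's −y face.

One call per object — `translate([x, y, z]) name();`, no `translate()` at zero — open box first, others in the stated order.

open_box();
translate([151, 0, 0]) house_frame();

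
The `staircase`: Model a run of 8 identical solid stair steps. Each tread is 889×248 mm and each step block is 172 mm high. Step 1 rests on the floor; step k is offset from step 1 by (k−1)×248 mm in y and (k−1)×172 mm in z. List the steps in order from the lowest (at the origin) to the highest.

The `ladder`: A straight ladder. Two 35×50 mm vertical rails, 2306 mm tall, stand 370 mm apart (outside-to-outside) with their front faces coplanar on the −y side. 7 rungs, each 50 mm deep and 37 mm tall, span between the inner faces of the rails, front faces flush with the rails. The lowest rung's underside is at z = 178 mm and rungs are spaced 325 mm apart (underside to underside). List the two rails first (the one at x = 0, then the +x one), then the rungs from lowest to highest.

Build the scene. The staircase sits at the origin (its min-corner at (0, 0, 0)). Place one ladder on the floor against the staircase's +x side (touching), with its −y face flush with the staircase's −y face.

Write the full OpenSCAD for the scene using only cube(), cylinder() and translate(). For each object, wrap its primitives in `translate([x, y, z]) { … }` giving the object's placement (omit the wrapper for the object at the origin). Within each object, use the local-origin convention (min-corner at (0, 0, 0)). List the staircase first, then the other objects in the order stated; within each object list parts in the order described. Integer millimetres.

cube([889, 248, 172]);
translate([0, 248, 172]) cube([889, 248, 172]);
translate([0, 496, 344]) cube([889, 248, 172]);
translate([0, 744, 516]) cube([889, 248, 172]);
translate([0, 992, 688]) cube([889, 248, 172]);
translate([0, 1240, 860]) cube([889, 248, 172]);
translate([0, 1488, 1032]) cube([889, 248, 172]);
translate([0, 1736, 1204]) cube([889, 248, 172]);
translate([889, 0, 0]) {
  cube([35, 50, 2306]);
  translate([335, 0, 0]) cube([35, 50, 2306]);
  translate([35, 0, 178]) cube([300, 50, 37]);
  translate([35, 0, 503]) cube([300, 50, 37]);
  translate([35, 0, 828]) cube([300, 50, 37]);
  translate([35, 0, 1153]) cube([300, 50, 37]);
  translate([35, 0, 1478]) cube([300, 50, 37]);
  translate([35, 0, 1803]) cube([300, 50, 37]);
  translate([35, 0, 2128]) cube([300, 50, 37]);
}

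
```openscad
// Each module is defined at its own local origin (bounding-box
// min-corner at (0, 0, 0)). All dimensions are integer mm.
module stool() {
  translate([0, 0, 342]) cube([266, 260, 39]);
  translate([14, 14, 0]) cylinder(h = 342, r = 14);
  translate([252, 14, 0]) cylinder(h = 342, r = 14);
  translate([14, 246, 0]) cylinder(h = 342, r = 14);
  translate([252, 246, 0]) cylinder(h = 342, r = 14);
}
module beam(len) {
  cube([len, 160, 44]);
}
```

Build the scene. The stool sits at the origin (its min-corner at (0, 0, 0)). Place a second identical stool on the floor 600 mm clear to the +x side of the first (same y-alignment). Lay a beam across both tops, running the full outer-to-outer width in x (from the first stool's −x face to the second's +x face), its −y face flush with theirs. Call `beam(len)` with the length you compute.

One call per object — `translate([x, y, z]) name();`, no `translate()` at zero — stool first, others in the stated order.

stool();
translate([866, 0, 0]) stool();
translate([0, 0, 381]) beam(1132);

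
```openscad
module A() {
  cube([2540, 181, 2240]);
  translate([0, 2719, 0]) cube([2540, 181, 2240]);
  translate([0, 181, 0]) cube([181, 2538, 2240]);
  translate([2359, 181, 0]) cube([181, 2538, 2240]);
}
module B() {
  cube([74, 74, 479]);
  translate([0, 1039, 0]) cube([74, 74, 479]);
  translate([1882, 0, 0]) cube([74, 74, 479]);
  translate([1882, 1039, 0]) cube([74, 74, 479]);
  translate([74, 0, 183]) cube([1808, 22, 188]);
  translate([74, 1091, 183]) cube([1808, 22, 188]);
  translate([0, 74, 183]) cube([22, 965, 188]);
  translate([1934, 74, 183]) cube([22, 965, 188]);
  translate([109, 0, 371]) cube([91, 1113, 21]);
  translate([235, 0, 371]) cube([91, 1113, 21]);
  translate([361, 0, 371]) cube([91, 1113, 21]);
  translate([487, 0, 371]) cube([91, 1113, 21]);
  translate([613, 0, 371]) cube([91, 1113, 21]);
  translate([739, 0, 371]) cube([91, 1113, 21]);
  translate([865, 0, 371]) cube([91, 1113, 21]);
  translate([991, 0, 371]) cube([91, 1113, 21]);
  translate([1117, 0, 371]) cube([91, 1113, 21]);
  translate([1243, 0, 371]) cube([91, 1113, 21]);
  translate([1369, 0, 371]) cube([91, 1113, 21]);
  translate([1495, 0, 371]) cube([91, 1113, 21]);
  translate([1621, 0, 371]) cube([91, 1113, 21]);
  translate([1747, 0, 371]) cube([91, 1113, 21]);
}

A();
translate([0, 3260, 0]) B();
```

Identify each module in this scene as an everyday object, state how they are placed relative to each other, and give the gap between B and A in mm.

The bed frame's nearest face is 360 mm from the house frame's +y face.

A is a house frame. B is a bed frame. The bed frame is on the floor beside the house frame on its +y side. The gap between the bed frame and the house frame is 360 mm.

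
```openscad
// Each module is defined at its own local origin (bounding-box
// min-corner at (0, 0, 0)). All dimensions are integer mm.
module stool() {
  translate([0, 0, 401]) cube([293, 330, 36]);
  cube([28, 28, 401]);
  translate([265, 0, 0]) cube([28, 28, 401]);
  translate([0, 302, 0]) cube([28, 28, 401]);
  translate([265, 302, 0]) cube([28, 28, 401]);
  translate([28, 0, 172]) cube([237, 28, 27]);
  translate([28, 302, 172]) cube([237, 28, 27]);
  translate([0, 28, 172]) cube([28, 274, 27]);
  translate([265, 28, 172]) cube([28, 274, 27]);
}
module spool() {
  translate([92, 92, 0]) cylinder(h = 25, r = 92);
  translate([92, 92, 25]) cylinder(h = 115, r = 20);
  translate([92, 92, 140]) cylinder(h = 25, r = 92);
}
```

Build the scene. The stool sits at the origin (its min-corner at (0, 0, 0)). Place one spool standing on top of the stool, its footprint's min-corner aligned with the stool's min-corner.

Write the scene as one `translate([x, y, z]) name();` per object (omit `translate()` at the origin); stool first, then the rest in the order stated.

stool();
translate([0, 0, 437]) spool();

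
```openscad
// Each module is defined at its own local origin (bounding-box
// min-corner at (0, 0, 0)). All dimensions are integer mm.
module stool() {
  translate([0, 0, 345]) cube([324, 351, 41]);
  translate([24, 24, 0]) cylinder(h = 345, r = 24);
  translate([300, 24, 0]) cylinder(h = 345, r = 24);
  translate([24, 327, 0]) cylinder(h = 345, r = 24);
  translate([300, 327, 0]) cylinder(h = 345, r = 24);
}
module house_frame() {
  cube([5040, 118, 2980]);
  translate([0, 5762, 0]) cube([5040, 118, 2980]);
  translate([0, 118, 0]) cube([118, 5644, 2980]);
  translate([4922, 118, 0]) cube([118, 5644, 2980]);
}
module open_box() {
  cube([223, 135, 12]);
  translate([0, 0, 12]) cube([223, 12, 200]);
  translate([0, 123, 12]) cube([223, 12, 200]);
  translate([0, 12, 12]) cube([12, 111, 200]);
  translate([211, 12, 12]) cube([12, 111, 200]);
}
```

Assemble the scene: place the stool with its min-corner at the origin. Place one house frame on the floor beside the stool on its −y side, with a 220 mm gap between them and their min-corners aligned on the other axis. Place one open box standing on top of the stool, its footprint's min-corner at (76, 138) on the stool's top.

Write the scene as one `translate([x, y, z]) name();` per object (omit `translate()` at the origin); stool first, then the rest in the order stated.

stool();
translate([0, -6100, 0]) house_frame();
translate([76, 138, 386]) open_box();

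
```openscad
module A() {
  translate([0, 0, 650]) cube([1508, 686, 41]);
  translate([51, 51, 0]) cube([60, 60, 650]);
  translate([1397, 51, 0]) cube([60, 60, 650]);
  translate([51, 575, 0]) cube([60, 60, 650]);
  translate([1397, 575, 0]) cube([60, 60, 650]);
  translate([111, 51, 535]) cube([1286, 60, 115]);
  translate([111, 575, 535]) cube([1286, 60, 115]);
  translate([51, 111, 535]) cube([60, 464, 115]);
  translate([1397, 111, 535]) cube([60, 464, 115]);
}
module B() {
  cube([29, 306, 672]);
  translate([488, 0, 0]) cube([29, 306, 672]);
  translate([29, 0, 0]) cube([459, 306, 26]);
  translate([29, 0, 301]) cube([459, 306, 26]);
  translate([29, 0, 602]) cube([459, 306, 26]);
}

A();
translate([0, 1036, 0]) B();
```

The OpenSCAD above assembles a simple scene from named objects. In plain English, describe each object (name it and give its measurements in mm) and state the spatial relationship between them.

A is a rectangular dining table. The top is 1508×686×41 mm with its upper surface at z = 691 mm. It stands on four 60×60 mm square legs, each inset 51 mm from the nearest pair of top edges, running from the floor to the underside of the top. Four apron rails, 60 mm thick and 115 mm tall, run between adjacent legs with their top edges flush with the underside of the top and their outer faces flush with the legs' outer faces.

B is an open bookshelf. Two side panels, each 29 mm thick, 306 mm deep and 672 mm tall, stand 517 mm apart (outside-to-outside). Between them sit 3 shelves, each 26 mm thick and 306 mm deep, spanning the full gap between the sides. The bottom shelf rests on the floor (its underside at z = 0) and the clear gap between one shelf's top and the next shelf's underside is 275 mm.

The bookshelf is on the floor beside the table on its +y side.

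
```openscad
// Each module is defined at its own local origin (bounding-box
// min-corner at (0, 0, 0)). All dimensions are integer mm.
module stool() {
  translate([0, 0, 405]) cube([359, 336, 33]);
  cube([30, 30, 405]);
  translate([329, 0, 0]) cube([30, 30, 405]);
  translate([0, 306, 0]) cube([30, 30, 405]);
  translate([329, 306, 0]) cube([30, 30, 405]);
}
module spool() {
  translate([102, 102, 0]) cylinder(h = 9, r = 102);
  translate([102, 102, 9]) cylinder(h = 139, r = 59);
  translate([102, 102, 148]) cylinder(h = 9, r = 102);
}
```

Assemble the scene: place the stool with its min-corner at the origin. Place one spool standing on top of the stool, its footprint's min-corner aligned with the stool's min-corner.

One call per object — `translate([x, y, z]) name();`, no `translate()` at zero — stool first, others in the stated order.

stool();
translate([0, 0, 438]) spool();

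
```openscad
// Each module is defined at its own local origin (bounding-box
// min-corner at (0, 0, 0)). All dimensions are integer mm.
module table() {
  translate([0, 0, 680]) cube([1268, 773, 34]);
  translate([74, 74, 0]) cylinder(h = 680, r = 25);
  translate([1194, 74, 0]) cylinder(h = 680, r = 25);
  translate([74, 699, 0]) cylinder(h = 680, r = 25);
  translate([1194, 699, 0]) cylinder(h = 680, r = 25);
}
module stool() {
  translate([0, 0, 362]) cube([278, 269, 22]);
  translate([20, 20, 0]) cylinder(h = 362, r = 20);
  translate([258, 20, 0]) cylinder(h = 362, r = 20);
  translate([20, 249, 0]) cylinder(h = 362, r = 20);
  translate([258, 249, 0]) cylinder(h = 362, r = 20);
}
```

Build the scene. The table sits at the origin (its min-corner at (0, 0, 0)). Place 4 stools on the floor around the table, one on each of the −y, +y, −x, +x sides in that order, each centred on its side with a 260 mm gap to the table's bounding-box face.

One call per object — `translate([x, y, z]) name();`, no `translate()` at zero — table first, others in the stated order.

table();
translate([495, -529, 0]) stool();
translate([495, 1033, 0]) stool();
translate([-538, 252, 0]) stool();
translate([1528, 252, 0]) stool();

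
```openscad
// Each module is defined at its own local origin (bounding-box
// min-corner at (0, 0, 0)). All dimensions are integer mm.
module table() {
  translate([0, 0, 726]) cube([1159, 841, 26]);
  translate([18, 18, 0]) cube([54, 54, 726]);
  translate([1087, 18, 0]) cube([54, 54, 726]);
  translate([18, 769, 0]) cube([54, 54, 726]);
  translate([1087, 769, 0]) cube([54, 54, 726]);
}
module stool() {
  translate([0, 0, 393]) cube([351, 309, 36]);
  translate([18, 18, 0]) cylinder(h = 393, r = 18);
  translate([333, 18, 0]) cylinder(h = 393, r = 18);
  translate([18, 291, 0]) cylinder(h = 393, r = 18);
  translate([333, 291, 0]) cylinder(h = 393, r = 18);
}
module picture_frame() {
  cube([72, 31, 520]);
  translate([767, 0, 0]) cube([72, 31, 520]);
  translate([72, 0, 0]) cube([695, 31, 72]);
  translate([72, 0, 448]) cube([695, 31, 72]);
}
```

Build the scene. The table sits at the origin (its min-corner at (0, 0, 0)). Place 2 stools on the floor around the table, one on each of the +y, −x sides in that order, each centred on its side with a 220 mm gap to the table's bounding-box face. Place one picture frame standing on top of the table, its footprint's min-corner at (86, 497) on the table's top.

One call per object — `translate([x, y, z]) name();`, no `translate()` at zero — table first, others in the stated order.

table();
translate([404, 1061, 0]) stool();
translate([-571, 266, 0]) stool();
translate([86, 497, 752]) picture_frame();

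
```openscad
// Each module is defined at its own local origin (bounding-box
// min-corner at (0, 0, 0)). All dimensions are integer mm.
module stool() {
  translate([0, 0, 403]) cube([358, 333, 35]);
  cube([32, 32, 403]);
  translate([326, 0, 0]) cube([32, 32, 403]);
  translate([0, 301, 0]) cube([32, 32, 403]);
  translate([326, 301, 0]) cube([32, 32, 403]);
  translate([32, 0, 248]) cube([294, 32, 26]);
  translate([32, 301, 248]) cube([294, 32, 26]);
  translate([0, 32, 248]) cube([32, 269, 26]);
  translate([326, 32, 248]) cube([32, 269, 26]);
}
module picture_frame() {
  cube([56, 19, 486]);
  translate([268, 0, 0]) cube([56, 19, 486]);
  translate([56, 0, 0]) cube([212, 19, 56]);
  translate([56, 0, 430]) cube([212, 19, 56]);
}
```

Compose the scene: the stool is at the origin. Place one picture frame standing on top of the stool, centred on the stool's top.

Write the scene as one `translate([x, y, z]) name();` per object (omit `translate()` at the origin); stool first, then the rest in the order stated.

stool();
translate([17, 157, 438]) picture_frame();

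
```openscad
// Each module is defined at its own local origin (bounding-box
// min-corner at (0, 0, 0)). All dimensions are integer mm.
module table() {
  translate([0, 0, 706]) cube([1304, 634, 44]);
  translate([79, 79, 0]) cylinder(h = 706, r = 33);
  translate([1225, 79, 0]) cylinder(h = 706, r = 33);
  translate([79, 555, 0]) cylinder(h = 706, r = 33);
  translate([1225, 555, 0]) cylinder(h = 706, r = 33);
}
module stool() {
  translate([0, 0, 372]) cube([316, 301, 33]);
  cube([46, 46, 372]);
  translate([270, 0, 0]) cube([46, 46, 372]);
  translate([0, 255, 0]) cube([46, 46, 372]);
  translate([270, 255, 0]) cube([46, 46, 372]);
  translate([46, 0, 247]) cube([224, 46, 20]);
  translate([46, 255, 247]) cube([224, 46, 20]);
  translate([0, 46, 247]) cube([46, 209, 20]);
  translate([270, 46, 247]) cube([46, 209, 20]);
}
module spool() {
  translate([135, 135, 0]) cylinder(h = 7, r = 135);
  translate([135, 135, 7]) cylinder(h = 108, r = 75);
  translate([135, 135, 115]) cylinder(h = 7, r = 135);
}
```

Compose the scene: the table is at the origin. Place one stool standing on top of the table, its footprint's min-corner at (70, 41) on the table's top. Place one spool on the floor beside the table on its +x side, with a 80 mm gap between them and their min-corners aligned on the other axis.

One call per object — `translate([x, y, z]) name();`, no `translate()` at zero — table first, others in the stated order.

table();
translate([70, 41, 750]) stool();
translate([1384, 0, 0]) spool();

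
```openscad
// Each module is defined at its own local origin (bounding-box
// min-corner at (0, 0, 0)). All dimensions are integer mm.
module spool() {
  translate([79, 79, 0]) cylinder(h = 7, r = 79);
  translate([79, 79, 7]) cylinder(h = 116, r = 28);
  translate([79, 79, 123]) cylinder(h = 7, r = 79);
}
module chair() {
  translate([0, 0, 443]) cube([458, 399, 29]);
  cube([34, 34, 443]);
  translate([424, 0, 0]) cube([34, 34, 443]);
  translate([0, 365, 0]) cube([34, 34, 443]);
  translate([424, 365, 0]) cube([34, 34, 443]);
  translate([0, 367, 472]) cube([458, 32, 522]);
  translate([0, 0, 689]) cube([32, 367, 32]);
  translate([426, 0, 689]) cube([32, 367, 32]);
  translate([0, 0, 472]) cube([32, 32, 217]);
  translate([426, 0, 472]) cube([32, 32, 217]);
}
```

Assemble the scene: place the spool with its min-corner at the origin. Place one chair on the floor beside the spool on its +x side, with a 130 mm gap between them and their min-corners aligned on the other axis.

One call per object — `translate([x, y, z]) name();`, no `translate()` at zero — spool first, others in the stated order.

spool();
translate([288, 0, 0]) chair();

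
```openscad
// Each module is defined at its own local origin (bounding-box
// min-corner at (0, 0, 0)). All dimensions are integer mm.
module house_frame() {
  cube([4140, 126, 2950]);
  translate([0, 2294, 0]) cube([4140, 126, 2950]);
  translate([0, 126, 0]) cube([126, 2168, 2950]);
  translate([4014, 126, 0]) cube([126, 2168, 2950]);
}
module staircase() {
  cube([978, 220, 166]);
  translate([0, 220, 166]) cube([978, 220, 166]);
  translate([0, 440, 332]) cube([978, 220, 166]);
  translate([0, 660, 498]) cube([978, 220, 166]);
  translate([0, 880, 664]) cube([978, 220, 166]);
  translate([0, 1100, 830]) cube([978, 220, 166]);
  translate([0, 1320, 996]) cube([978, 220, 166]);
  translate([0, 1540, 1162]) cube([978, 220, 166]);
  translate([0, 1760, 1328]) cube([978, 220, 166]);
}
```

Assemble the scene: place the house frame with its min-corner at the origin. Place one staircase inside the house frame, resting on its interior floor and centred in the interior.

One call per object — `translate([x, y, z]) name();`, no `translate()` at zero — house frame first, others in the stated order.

house_frame();
translate([1581, 220, 0]) staircase();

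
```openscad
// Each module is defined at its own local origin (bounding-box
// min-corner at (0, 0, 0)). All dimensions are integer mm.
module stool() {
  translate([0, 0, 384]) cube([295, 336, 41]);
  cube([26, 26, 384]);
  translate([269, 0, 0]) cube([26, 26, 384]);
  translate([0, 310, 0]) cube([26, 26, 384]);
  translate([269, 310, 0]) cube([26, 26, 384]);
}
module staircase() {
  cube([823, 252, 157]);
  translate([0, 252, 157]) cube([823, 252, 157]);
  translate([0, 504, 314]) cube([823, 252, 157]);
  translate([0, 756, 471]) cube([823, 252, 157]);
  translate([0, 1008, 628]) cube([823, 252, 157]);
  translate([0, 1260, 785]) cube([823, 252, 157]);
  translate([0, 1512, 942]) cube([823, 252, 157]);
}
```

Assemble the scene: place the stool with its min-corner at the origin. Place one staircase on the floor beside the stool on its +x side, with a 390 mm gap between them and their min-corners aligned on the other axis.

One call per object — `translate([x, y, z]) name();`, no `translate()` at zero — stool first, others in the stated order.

stool();
translate([685, 0, 0]) staircase();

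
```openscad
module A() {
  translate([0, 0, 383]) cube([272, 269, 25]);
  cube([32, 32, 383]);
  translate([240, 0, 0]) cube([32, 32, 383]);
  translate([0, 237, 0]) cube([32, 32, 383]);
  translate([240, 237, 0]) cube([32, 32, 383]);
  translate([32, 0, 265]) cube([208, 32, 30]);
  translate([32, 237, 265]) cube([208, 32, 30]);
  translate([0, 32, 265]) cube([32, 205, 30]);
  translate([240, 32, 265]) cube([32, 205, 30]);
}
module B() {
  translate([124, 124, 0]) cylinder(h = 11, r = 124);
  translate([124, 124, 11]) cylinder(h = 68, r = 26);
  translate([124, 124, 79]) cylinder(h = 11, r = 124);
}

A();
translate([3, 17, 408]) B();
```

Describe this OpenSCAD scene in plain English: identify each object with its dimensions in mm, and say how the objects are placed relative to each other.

A is a four-legged stool. The seat is a 272×269×25 mm slab whose top surface is at z = 408 mm; four square legs, each 32×32 mm in cross-section, run from the floor (z = 0) to the underside of the seat, each flush with a corner of the seat. Four stretchers, 32 mm wide and 30 mm tall, connect adjacent legs with their undersides at z = 265 mm, each running between the inner faces of the legs it joins and aligned with the legs' outer faces on the other axis.

B is a spool: two coaxial disc flanges of radius 124 mm and thickness 11 mm, joined by a core cylinder of radius 26 mm and height 68 mm. The lower flange rests on z = 0 and the three cylinders share a vertical axis.

The spool is on top of the stool.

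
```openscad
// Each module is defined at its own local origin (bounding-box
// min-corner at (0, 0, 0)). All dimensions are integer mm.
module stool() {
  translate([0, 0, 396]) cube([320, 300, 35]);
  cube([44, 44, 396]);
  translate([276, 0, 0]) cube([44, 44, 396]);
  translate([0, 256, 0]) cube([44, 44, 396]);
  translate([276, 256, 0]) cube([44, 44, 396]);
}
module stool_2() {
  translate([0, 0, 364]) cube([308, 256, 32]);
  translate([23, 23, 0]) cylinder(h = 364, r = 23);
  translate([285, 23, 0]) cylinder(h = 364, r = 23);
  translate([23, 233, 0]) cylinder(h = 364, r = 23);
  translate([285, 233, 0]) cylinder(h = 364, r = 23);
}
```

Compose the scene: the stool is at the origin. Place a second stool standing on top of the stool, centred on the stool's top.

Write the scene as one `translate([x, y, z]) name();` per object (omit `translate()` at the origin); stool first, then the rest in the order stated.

stool();
translate([6, 22, 431]) stool_2();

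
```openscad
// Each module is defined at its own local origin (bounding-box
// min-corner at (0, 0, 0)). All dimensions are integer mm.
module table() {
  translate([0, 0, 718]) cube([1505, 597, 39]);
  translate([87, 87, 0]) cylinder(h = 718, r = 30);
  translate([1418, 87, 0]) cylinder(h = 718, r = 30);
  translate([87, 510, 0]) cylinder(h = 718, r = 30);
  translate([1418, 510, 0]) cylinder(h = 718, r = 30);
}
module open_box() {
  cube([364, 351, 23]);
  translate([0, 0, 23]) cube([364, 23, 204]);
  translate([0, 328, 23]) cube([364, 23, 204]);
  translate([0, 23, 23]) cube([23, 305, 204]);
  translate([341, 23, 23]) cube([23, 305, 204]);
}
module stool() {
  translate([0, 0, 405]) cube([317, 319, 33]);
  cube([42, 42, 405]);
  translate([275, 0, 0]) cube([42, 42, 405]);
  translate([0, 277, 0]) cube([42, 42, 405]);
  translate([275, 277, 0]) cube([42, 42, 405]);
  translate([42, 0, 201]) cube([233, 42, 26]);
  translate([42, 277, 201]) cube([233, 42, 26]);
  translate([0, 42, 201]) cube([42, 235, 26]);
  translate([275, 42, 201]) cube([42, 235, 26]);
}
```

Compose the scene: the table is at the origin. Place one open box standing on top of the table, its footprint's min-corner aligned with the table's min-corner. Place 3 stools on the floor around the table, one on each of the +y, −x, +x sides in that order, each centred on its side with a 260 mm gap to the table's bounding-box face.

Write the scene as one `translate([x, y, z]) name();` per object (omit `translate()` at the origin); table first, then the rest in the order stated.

table();
translate([0, 0, 757]) open_box();
translate([594, 857, 0]) stool();
translate([-577, 139, 0]) stool();
translate([1765, 139, 0]) stool();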